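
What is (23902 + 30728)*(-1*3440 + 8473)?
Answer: 274952790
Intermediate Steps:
(23902 + 30728)*(-1*3440 + 8473) = 54630*(-3440 + 8473) = 54630*5033 = 274952790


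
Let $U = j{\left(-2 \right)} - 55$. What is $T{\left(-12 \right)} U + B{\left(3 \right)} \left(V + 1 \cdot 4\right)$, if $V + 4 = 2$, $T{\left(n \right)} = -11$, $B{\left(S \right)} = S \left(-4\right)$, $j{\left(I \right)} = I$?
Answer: $603$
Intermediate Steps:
$U = -57$ ($U = -2 - 55 = -57$)
$B{\left(S \right)} = - 4 S$
$V = -2$ ($V = -4 + 2 = -2$)
$T{\left(-12 \right)} U + B{\left(3 \right)} \left(V + 1 \cdot 4\right) = \left(-11\right) \left(-57\right) + \left(-4\right) 3 \left(-2 + 1 \cdot 4\right) = 627 - 12 \left(-2 + 4\right) = 627 - 24 = 603$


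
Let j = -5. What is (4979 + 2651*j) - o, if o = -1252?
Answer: -7024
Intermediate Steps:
(4979 + 2651*j) - o = (4979 + 2651*(-5)) - 1*(-1252) = (4979 - 13255) + 1252 = -8276 + 1252 = -7024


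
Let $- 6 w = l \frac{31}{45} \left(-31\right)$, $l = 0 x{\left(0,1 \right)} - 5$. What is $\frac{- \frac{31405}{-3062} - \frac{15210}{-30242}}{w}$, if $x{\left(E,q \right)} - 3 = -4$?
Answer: $- \frac{13450360905}{22247391211} \approx -0.60458$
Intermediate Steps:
$x{\left(E,q \right)} = -1$ ($x{\left(E,q \right)} = 3 - 4 = -1$)
$l = -5$ ($l = 0 \left(-1\right) - 5 = 0 - 5 = -5$)
$w = - \frac{961}{54}$ ($w = - \frac{- 5 \cdot \frac{31}{45} \left(-31\right)}{6} = - \frac{- 5 \cdot 31 \cdot \frac{1}{45} \left(-31\right)}{6} = - \frac{\left(-5\right) \frac{31}{45} \left(-31\right)}{6} = - \frac{\left(- \frac{31}{9}\right) \left(-31\right)}{6} = \left(- \frac{1}{6}\right) \frac{961}{9} = - \frac{961}{54} \approx -17.796$)
$\frac{- \frac{31405}{-3062} - \frac{15210}{-30242}}{w} = \frac{- \frac{31405}{-3062} - \frac{15210}{-30242}}{- \frac{961}{54}} = \left(\left(-31405\right) \left(- \frac{1}{3062}\right) - - \frac{7605}{15121}\right) \left(- \frac{54}{961}\right) = \left(\frac{31405}{3062} + \frac{7605}{15121}\right) \left(- \frac{54}{961}\right) = \frac{498161515}{46300502} \left(- \frac{54}{961}\right) = - \frac{13450360905}{22247391211}$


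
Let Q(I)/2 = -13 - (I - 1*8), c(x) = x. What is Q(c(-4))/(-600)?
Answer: 1/300 ≈ 0.0033333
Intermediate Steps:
Q(I) = -10 - 2*I (Q(I) = 2*(-13 - (I - 1*8)) = 2*(-13 - (I - 8)) = 2*(-13 - (-8 + I)) = 2*(-13 + (8 - I)) = 2*(-5 - I) = -10 - 2*I)
Q(c(-4))/(-600) = (-10 - 2*(-4))/(-600) = (-10 + 8)*(-1/600) = -2*(-1/600) = 1/300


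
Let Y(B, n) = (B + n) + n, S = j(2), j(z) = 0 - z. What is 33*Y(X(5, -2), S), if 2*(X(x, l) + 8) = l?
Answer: -429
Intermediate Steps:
X(x, l) = -8 + l/2
j(z) = -z
S = -2 (S = -1*2 = -2)
Y(B, n) = B + 2*n
33*Y(X(5, -2), S) = 33*((-8 + (½)*(-2)) + 2*(-2)) = 33*((-8 - 1) - 4) = 33*(-9 - 4) = 33*(-13) = -429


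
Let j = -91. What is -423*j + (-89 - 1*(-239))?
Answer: 38643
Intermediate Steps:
-423*j + (-89 - 1*(-239)) = -423*(-91) + (-89 - 1*(-239)) = 38493 + (-89 + 239) = 38493 + 150 = 38643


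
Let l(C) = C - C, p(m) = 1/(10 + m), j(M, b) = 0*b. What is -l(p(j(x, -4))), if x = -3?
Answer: 0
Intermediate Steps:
j(M, b) = 0
l(C) = 0
-l(p(j(x, -4))) = -1*0 = 0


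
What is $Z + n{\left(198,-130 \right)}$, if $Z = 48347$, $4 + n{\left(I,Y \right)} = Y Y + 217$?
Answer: $65460$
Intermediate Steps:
$n{\left(I,Y \right)} = 213 + Y^{2}$ ($n{\left(I,Y \right)} = -4 + \left(Y Y + 217\right) = -4 + \left(Y^{2} + 217\right) = -4 + \left(217 + Y^{2}\right) = 213 + Y^{2}$)
$Z + n{\left(198,-130 \right)} = 48347 + \left(213 + \left(-130\right)^{2}\right) = 48347 + \left(213 + 16900\right) = 48347 + 17113 = 65460$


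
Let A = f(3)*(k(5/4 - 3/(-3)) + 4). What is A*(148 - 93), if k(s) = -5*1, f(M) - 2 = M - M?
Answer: -110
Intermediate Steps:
f(M) = 2 (f(M) = 2 + (M - M) = 2 + 0 = 2)
k(s) = -5
A = -2 (A = 2*(-5 + 4) = 2*(-1) = -2)
A*(148 - 93) = -2*(148 - 93) = -2*55 = -110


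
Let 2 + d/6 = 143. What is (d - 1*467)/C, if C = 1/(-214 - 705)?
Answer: -348301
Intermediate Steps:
d = 846 (d = -12 + 6*143 = -12 + 858 = 846)
C = -1/919 (C = 1/(-919) = -1/919 ≈ -0.0010881)
(d - 1*467)/C = (846 - 1*467)/(-1/919) = (846 - 467)*(-919) = 379*(-919) = -348301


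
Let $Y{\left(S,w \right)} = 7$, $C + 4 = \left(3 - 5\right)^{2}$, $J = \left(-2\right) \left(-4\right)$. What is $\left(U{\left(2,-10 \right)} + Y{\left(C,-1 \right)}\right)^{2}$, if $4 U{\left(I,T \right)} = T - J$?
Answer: $\frac{25}{4} \approx 6.25$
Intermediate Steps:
$J = 8$
$C = 0$ ($C = -4 + \left(3 - 5\right)^{2} = -4 + \left(-2\right)^{2} = -4 + 4 = 0$)
$U{\left(I,T \right)} = -2 + \frac{T}{4}$ ($U{\left(I,T \right)} = \frac{T - 8}{4} = \frac{-8 + T}{4} = -2 + \frac{T}{4}$)
$\left(U{\left(2,-10 \right)} + Y{\left(C,-1 \right)}\right)^{2} = \left(\left(-2 + \frac{1}{4} \left(-10\right)\right) + 7\right)^{2} = \left(\left(-2 - \frac{5}{2}\right) + 7\right)^{2} = \left(- \frac{9}{2} + 7\right)^{2} = \left(\frac{5}{2}\right)^{2} = \frac{25}{4}$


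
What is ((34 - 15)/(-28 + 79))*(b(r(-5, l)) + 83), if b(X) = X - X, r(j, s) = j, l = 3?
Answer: 1577/51 ≈ 30.922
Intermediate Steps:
b(X) = 0
((34 - 15)/(-28 + 79))*(b(r(-5, l)) + 83) = ((34 - 15)/(-28 + 79))*(0 + 83) = (19/51)*83 = 1577/51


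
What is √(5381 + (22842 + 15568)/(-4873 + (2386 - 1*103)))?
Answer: √359968042/259 ≈ 73.254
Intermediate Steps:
√(5381 + (22842 + 15568)/(-4873 + (2386 - 1*103))) = √(5381 + 38410/(-4873 + (2386 - 103))) = √(5381 + 38410/(-4873 + 2283)) = √(5381 + 38410/(-2590)) = √(5381 + 38410*(-1/2590)) = √(5381 - 3841/259) = √(1389838/259) = √359968042/259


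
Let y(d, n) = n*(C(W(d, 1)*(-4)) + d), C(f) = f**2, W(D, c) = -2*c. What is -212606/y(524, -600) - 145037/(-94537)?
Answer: 35634093511/16676326800 ≈ 2.1368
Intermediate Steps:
y(d, n) = n*(64 + d) (y(d, n) = n*((-2*1*(-4))**2 + d) = n*((-2*(-4))**2 + d) = n*(8**2 + d) = n*(64 + d))
-212606/y(524, -600) - 145037/(-94537) = -212606*(-1/(600*(64 + 524))) - 145037/(-94537) = -212606/((-600*588)) - 145037*(-1/94537) = -212606/(-352800) + 145037/94537 = -212606*(-1/352800) + 145037/94537 = 106303/176400 + 145037/94537 = 35634093511/16676326800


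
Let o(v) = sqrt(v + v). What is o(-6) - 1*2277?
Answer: -2277 + 2*I*sqrt(3) ≈ -2277.0 + 3.4641*I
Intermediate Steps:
o(v) = sqrt(2)*sqrt(v) (o(v) = sqrt(2*v) = sqrt(2)*sqrt(v))
o(-6) - 1*2277 = sqrt(2)*sqrt(-6) - 1*2277 = sqrt(2)*(I*sqrt(6)) - 2277 = 2*I*sqrt(3) - 2277 = -2277 + 2*I*sqrt(3)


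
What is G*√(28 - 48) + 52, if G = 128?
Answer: 52 + 256*I*√5 ≈ 52.0 + 572.43*I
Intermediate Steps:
G*√(28 - 48) + 52 = 128*√(28 - 48) + 52 = 128*√(-20) + 52 = 128*(2*I*√5) + 52 = 256*I*√5 + 52 = 52 + 256*I*√5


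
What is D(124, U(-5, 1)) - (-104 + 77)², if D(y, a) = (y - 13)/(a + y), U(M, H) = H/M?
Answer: -450696/619 ≈ -728.10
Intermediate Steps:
D(y, a) = (-13 + y)/(a + y)
D(124, U(-5, 1)) - (-104 + 77)² = (-13 + 124)/(1/(-5) + 124) - (-104 + 77)² = 111/(1*(-⅕) + 124) - 1*(-27)² = 111/(-⅕ + 124) - 1*729 = 111/(619/5) - 729 = (5/619)*111 - 729 = 555/619 - 729 = -450696/619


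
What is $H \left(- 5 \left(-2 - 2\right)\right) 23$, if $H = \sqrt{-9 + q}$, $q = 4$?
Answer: $460 i \sqrt{5} \approx 1028.6 i$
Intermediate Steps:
$H = i \sqrt{5}$ ($H = \sqrt{-9 + 4} = \sqrt{-5} = i \sqrt{5} \approx 2.2361 i$)
$H \left(- 5 \left(-2 - 2\right)\right) 23 = i \sqrt{5} \left(- 5 \left(-2 - 2\right)\right) 23 = i \sqrt{5} \left(\left(-5\right) \left(-4\right)\right) 23 = i \sqrt{5} \cdot 20 \cdot 23 = 20 i \sqrt{5} \cdot 23 = 460 i \sqrt{5}$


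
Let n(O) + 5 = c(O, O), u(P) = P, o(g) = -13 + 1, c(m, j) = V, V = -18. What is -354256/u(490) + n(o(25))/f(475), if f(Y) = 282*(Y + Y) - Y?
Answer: -1353384601/1871975 ≈ -722.97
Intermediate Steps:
c(m, j) = -18
o(g) = -12
f(Y) = 563*Y (f(Y) = 282*(2*Y) - Y = 564*Y - Y = 563*Y)
n(O) = -23 (n(O) = -5 - 18 = -23)
-354256/u(490) + n(o(25))/f(475) = -354256/490 - 23/(563*475) = -354256*1/490 - 23/267425 = -25304/35 - 23*1/267425 = -25304/35 - 23/267425 = -1353384601/1871975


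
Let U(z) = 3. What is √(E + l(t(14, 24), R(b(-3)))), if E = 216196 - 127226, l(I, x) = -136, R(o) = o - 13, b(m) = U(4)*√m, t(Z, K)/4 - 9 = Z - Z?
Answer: √88834 ≈ 298.05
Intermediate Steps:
t(Z, K) = 36 (t(Z, K) = 36 + 4*(Z - Z) = 36 + 4*0 = 36 + 0 = 36)
b(m) = 3*√m
R(o) = -13 + o
E = 88970
√(E + l(t(14, 24), R(b(-3)))) = √(88970 - 136) = √88834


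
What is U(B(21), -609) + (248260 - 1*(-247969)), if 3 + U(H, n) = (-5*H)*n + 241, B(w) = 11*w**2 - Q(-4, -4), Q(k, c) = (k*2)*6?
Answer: 15413922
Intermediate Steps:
Q(k, c) = 12*k (Q(k, c) = (2*k)*6 = 12*k)
B(w) = 48 + 11*w**2 (B(w) = 11*w**2 - 12*(-4) = 11*w**2 - 1*(-48) = 11*w**2 + 48 = 48 + 11*w**2)
U(H, n) = 238 - 5*H*n (U(H, n) = -3 + ((-5*H)*n + 241) = -3 + (-5*H*n + 241) = -3 + (241 - 5*H*n) = 238 - 5*H*n)
U(B(21), -609) + (248260 - 1*(-247969)) = (238 - 5*(48 + 11*21**2)*(-609)) + (248260 - 1*(-247969)) = (238 - 5*(48 + 11*441)*(-609)) + (248260 + 247969) = (238 - 5*(48 + 4851)*(-609)) + 496229 = (238 - 5*4899*(-609)) + 496229 = (238 + 14917455) + 496229 = 14917693 + 496229 = 15413922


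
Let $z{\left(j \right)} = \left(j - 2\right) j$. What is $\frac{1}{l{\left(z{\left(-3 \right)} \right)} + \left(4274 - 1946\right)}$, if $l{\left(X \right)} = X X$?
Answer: $\frac{1}{2553} \approx 0.0003917$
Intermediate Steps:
$z{\left(j \right)} = j \left(-2 + j\right)$ ($z{\left(j \right)} = \left(-2 + j\right) j = j \left(-2 + j\right)$)
$l{\left(X \right)} = X^{2}$
$\frac{1}{l{\left(z{\left(-3 \right)} \right)} + \left(4274 - 1946\right)} = \frac{1}{\left(- 3 \left(-2 - 3\right)\right)^{2} + \left(4274 - 1946\right)} = \frac{1}{\left(\left(-3\right) \left(-5\right)\right)^{2} + 2328} = \frac{1}{15^{2} + 2328} = \frac{1}{225 + 2328} = \frac{1}{2553}$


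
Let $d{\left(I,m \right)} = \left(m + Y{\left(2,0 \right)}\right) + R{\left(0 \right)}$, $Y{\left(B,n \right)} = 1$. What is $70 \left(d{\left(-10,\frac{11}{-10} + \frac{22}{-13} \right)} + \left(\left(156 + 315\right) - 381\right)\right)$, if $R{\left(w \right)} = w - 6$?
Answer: $\frac{74809}{13} \approx 5754.5$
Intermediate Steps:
$R{\left(w \right)} = -6 + w$ ($R{\left(w \right)} = w - 6 = -6 + w$)
$d{\left(I,m \right)} = -5 + m$ ($d{\left(I,m \right)} = \left(m + 1\right) + \left(-6 + 0\right) = \left(1 + m\right) - 6 = -5 + m$)
$70 \left(d{\left(-10,\frac{11}{-10} + \frac{22}{-13} \right)} + \left(\left(156 + 315\right) - 381\right)\right) = 70 \left(\left(-5 + \left(\frac{11}{-10} + \frac{22}{-13}\right)\right) + \left(\left(156 + 315\right) - 381\right)\right) = 70 \left(\left(-5 + \left(11 \left(- \frac{1}{10}\right) + 22 \left(- \frac{1}{13}\right)\right)\right) + \left(471 - 381\right)\right) = 70 \left(\left(-5 - \frac{363}{130}\right) + 90\right) = 70 \left(- \frac{1013}{130} + 90\right) = 70 \cdot \frac{10687}{130} = \frac{74809}{13}$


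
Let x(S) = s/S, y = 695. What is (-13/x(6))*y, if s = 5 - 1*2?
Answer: -18070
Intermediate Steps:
s = 3 (s = 5 - 2 = 3)
x(S) = 3/S
(-13/x(6))*y = -13/(3/6)*695 = -13/(3*(⅙))*695 = -13/½*695 = -13*2*695 = -26*695 = -18070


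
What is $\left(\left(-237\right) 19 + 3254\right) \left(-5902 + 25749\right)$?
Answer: $-24788903$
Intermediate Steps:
$\left(\left(-237\right) 19 + 3254\right) \left(-5902 + 25749\right) = \left(-4503 + 3254\right) 19847 = \left(-1249\right) 19847 = -24788903$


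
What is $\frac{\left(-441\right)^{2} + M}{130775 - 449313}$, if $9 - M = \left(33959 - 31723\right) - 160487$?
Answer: $- \frac{352741}{318538} \approx -1.1074$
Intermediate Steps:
$M = 158260$ ($M = 9 - \left(\left(33959 - 31723\right) - 160487\right) = 9 - \left(2236 - 160487\right) = 9 - -158251 = 9 + 158251 = 158260$)
$\frac{\left(-441\right)^{2} + M}{130775 - 449313} = \frac{\left(-441\right)^{2} + 158260}{130775 - 449313} = \frac{194481 + 158260}{-318538} = 352741 \left(- \frac{1}{318538}\right) = - \frac{352741}{318538}$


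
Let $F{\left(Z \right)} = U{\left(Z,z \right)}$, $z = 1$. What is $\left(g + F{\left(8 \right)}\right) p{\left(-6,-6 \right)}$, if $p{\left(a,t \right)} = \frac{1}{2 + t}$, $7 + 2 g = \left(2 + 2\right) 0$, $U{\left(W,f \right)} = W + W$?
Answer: $- \frac{25}{8} \approx -3.125$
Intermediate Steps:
$U{\left(W,f \right)} = 2 W$
$g = - \frac{7}{2}$ ($g = - \frac{7}{2} + \frac{\left(2 + 2\right) 0}{2} = - \frac{7}{2} + \frac{4 \cdot 0}{2} = - \frac{7}{2} + \frac{1}{2} \cdot 0 = - \frac{7}{2} + 0 = - \frac{7}{2} \approx -3.5$)
$F{\left(Z \right)} = 2 Z$
$\left(g + F{\left(8 \right)}\right) p{\left(-6,-6 \right)} = \frac{- \frac{7}{2} + 2 \cdot 8}{2 - 6} = \frac{- \frac{7}{2} + 16}{-4} = \frac{25}{2} \left(- \frac{1}{4}\right) = - \frac{25}{8}$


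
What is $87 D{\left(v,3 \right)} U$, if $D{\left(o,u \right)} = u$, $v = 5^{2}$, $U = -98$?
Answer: $-25578$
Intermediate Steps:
$v = 25$
$87 D{\left(v,3 \right)} U = 87 \cdot 3 \left(-98\right) = 261 \left(-98\right) = -25578$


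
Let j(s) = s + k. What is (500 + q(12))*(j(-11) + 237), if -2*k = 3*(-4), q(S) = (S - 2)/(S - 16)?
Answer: 115420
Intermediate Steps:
q(S) = (-2 + S)/(-16 + S)
k = 6 (k = -3*(-4)/2 = -½*(-12) = 6)
j(s) = 6 + s (j(s) = s + 6 = 6 + s)
(500 + q(12))*(j(-11) + 237) = (500 + (-2 + 12)/(-16 + 12))*((6 - 11) + 237) = (500 + 10/(-4))*(-5 + 237) = (500 - ¼*10)*232 = (500 - 5/2)*232 = (995/2)*232 = 115420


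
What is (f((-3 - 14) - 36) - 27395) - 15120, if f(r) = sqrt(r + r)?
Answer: -42515 + I*sqrt(106) ≈ -42515.0 + 10.296*I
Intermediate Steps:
f(r) = sqrt(2)*sqrt(r) (f(r) = sqrt(2*r) = sqrt(2)*sqrt(r))
(f((-3 - 14) - 36) - 27395) - 15120 = (sqrt(2)*sqrt((-3 - 14) - 36) - 27395) - 15120 = (sqrt(2)*sqrt(-17 - 36) - 27395) - 15120 = (sqrt(2)*sqrt(-53) - 27395) - 15120 = (sqrt(2)*(I*sqrt(53)) - 27395) - 15120 = (I*sqrt(106) - 27395) - 15120 = (-27395 + I*sqrt(106)) - 15120 = -42515 + I*sqrt(106)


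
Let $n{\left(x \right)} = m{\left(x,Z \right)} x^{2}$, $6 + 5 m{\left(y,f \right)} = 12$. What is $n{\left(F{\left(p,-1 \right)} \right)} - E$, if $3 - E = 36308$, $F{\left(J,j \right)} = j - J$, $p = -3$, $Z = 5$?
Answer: $\frac{181549}{5} \approx 36310.0$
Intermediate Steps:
$m{\left(y,f \right)} = \frac{6}{5}$ ($m{\left(y,f \right)} = - \frac{6}{5} + \frac{1}{5} \cdot 12 = - \frac{6}{5} + \frac{12}{5} = \frac{6}{5}$)
$E = -36305$ ($E = 3 - 36308 = -36305$)
$n{\left(x \right)} = \frac{6 x^{2}}{5}$
$n{\left(F{\left(p,-1 \right)} \right)} - E = \frac{6 \left(-1 - -3\right)^{2}}{5} - -36305 = \frac{6 \left(-1 + 3\right)^{2}}{5} + 36305 = \frac{6 \cdot 2^{2}}{5} + 36305 = \frac{6}{5} \cdot 4 + 36305 = \frac{24}{5} + 36305 = \frac{181549}{5}$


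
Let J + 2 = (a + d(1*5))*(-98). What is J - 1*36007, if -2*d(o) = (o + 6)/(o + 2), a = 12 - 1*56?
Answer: -31620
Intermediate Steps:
a = -44 (a = 12 - 56 = -44)
d(o) = -(6 + o)/(2*(2 + o)) (d(o) = -(o + 6)/(2*(o + 2)) = -(6 + o)/(2*(2 + o)))
J = 4387 (J = -2 + (-44 + (-6 - 5)/(2*(2 + 1*5)))*(-98) = -2 + (-44 + (-6 - 1*5)/(2*(2 + 5)))*(-98) = -2 + (-44 + (½)*(-6 - 5)/7)*(-98) = -2 + (-44 + (½)*(⅐)*(-11))*(-98) = -2 + (-44 - 11/14)*(-98) = -2 - 627/14*(-98) = -2 + 4389 = 4387)
J - 1*36007 = 4387 - 1*36007 = 4387 - 36007 = -31620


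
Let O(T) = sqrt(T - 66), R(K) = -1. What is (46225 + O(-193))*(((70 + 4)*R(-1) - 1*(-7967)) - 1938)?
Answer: 275269875 + 5955*I*sqrt(259) ≈ 2.7527e+8 + 95837.0*I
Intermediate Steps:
O(T) = sqrt(-66 + T)
(46225 + O(-193))*(((70 + 4)*R(-1) - 1*(-7967)) - 1938) = (46225 + sqrt(-66 - 193))*(((70 + 4)*(-1) - 1*(-7967)) - 1938) = (46225 + sqrt(-259))*((74*(-1) + 7967) - 1938) = (46225 + I*sqrt(259))*((-74 + 7967) - 1938) = (46225 + I*sqrt(259))*(7893 - 1938) = (46225 + I*sqrt(259))*5955 = 275269875 + 5955*I*sqrt(259)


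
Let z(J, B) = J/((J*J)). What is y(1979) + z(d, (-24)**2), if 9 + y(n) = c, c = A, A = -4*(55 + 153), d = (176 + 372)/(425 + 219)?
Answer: -115056/137 ≈ -839.83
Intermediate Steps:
d = 137/161 (d = 548/644 = 548*(1/644) = 137/161 ≈ 0.85093)
z(J, B) = 1/J (z(J, B) = J/(J**2) = J/J**2 = 1/J)
A = -832 (A = -4*208 = -832)
c = -832
y(n) = -841 (y(n) = -9 - 832 = -841)
y(1979) + z(d, (-24)**2) = -841 + 1/(137/161) = -841 + 161/137 = -115056/137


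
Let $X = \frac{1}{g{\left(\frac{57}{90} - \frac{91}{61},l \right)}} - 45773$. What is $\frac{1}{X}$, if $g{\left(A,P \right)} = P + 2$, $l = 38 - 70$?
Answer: $- \frac{30}{1373191} \approx -2.1847 \cdot 10^{-5}$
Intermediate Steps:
$l = -32$ ($l = 38 - 70 = -32$)
$g{\left(A,P \right)} = 2 + P$
$X = - \frac{1373191}{30}$ ($X = \frac{1}{2 - 32} - 45773 = \frac{1}{-30} - 45773 = - \frac{1}{30} - 45773 = - \frac{1373191}{30} \approx -45773.0$)
$\frac{1}{X} = \frac{1}{- \frac{1373191}{30}} = - \frac{30}{1373191}$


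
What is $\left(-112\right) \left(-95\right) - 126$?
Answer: $10514$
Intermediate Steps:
$\left(-112\right) \left(-95\right) - 126 = 10640 - 126 = 10514$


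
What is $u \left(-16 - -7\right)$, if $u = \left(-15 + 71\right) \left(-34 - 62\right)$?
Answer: $48384$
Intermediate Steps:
$u = -5376$ ($u = 56 \left(-96\right) = -5376$)
$u \left(-16 - -7\right) = - 5376 \left(-16 - -7\right) = - 5376 \left(-16 + 7\right) = \left(-5376\right) \left(-9\right) = 48384$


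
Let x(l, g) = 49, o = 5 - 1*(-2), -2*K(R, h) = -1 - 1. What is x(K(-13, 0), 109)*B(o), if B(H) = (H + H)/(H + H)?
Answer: 49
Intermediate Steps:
K(R, h) = 1 (K(R, h) = -(-1 - 1)/2 = -1/2*(-2) = 1)
o = 7 (o = 5 + 2 = 7)
B(H) = 1 (B(H) = (2*H)/((2*H)) = (2*H)*(1/(2*H)) = 1)
x(K(-13, 0), 109)*B(o) = 49*1 = 49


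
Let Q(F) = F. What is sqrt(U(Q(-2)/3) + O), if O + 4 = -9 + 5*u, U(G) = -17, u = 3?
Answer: I*sqrt(15) ≈ 3.873*I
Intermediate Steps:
O = 2 (O = -4 + (-9 + 5*3) = -4 + (-9 + 15) = -4 + 6 = 2)
sqrt(U(Q(-2)/3) + O) = sqrt(-17 + 2) = sqrt(-15) = I*sqrt(15)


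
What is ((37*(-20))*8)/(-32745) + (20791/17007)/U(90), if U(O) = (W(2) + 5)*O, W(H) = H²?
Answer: 148167149/812764530 ≈ 0.18230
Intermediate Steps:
U(O) = 9*O (U(O) = (2² + 5)*O = (4 + 5)*O = 9*O)
((37*(-20))*8)/(-32745) + (20791/17007)/U(90) = ((37*(-20))*8)/(-32745) + (20791/17007)/((9*90)) = -740*8*(-1/32745) + (20791*(1/17007))/810 = -5920*(-1/32745) + (20791/17007)*(1/810) = 32/177 + 20791/13775670 = 148167149/812764530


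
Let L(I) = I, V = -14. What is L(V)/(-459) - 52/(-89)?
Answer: 25114/40851 ≈ 0.61477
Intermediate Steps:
L(V)/(-459) - 52/(-89) = -14/(-459) - 52/(-89) = -14*(-1/459) - 52*(-1/89) = 14/459 + 52/89 = 25114/40851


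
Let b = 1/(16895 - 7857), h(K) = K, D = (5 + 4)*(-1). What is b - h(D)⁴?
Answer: -59298317/9038 ≈ -6561.0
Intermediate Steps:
D = -9 (D = 9*(-1) = -9)
b = 1/9038 ≈ 0.00011064
b - h(D)⁴ = 1/9038 - 1*(-9)⁴ = 1/9038 - 1*6561 = 1/9038 - 6561 = -59298317/9038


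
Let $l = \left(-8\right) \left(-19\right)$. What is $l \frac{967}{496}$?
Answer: $\frac{18373}{62} \approx 296.34$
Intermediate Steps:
$l = 152$
$l \frac{967}{496} = 152 \cdot \frac{967}{496} = \frac{18373}{62}$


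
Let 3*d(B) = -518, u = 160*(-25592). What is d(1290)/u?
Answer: 37/877440 ≈ 4.2168e-5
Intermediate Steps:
u = -4094720
d(B) = -518/3 (d(B) = (1/3)*(-518) = -518/3)
d(1290)/u = -518/3/(-4094720) = -518/3*(-1/4094720) = 37/877440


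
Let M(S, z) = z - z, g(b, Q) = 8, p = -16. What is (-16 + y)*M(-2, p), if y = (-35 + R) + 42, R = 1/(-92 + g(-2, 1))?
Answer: 0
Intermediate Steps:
M(S, z) = 0
R = -1/84 (R = 1/(-92 + 8) = 1/(-84) = -1/84 ≈ -0.011905)
y = 587/84 (y = (-35 - 1/84) + 42 = -2941/84 + 42 = 587/84 ≈ 6.9881)
(-16 + y)*M(-2, p) = (-16 + 587/84)*0 = -757/84*0 = 0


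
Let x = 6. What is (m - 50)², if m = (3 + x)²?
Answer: 961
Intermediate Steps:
m = 81 (m = (3 + 6)² = 9² = 81)
(m - 50)² = (81 - 50)² = 31² = 961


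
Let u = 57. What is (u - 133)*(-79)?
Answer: 6004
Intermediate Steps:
(u - 133)*(-79) = (57 - 133)*(-79) = -76*(-79) = 6004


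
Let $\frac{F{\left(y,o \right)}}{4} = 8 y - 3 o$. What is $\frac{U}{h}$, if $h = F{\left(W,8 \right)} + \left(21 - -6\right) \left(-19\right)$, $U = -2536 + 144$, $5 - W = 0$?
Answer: $\frac{2392}{449} \approx 5.3274$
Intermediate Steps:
$W = 5$ ($W = 5 - 0 = 5 + 0 = 5$)
$F{\left(y,o \right)} = - 12 o + 32 y$ ($F{\left(y,o \right)} = 4 \left(8 y - 3 o\right) = 4 \left(- 3 o + 8 y\right) = - 12 o + 32 y$)
$U = -2392$
$h = -449$ ($h = \left(\left(-12\right) 8 + 32 \cdot 5\right) + \left(21 - -6\right) \left(-19\right) = \left(-96 + 160\right) + \left(21 + 6\right) \left(-19\right) = 64 + 27 \left(-19\right) = 64 - 513 = -449$)
$\frac{U}{h} = - \frac{2392}{-449} = \left(-2392\right) \left(- \frac{1}{449}\right) = \frac{2392}{449}$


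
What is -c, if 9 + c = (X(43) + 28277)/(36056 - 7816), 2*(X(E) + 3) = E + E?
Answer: 225843/28240 ≈ 7.9973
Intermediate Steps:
X(E) = -3 + E (X(E) = -3 + (E + E)/2 = -3 + (2*E)/2 = -3 + E)
c = -225843/28240 (c = -9 + ((-3 + 43) + 28277)/(36056 - 7816) = -9 + (40 + 28277)/28240 = -9 + 28317*(1/28240) = -9 + 28317/28240 = -225843/28240 ≈ -7.9973)
-c = -1*(-225843/28240) = 225843/28240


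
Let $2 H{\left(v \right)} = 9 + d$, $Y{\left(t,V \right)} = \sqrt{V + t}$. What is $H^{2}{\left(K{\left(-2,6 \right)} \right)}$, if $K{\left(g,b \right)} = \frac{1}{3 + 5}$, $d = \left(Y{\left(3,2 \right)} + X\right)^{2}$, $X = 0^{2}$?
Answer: $49$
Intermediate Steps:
$X = 0$
$d = 5$ ($d = \left(\sqrt{2 + 3} + 0\right)^{2} = \left(\sqrt{5} + 0\right)^{2} = \left(\sqrt{5}\right)^{2} = 5$)
$K{\left(g,b \right)} = \frac{1}{8}$
$H{\left(v \right)} = 7$ ($H{\left(v \right)} = \frac{9 + 5}{2} = \frac{1}{2} \cdot 14 = 7$)
$H^{2}{\left(K{\left(-2,6 \right)} \right)} = 7^{2} = 49$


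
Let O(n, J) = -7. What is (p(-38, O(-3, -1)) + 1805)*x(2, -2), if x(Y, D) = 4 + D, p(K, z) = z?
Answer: 3596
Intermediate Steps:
(p(-38, O(-3, -1)) + 1805)*x(2, -2) = (-7 + 1805)*(4 - 2) = 1798*2 = 3596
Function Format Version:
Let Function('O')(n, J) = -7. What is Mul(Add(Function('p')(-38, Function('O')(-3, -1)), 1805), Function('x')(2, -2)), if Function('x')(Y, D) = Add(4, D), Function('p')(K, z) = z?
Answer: 3596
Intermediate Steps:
Mul(Add(Function('p')(-38, Function('O')(-3, -1)), 1805), Function('x')(2, -2)) = Mul(Add(-7, 1805), Add(4, -2)) = Mul(1798, 2) = 3596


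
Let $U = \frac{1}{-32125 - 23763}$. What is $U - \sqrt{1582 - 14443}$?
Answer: $- \frac{1}{55888} - 3 i \sqrt{1429} \approx -1.7893 \cdot 10^{-5} - 113.41 i$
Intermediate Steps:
$U = - \frac{1}{55888}$ ($U = \frac{1}{-55888} = - \frac{1}{55888} \approx -1.7893 \cdot 10^{-5}$)
$U - \sqrt{1582 - 14443} = - \frac{1}{55888} - \sqrt{1582 - 14443} = - \frac{1}{55888} - \sqrt{-12861} = - \frac{1}{55888} - 3 i \sqrt{1429}$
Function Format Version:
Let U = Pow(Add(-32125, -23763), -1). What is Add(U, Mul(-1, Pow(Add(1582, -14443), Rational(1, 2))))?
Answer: Add(Rational(-1, 55888), Mul(-3, I, Pow(1429, Rational(1, 2)))) ≈ Add(-1.7893e-5, Mul(-113.41, I))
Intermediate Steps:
U = Rational(-1, 55888) (U = Pow(-55888, -1) = Rational(-1, 55888) ≈ -1.7893e-5)
Add(U, Mul(-1, Pow(Add(1582, -14443), Rational(1, 2)))) = Add(Rational(-1, 55888), Mul(-1, Pow(Add(1582, -14443), Rational(1, 2)))) = Add(Rational(-1, 55888), Mul(-1, Pow(-12861, Rational(1, 2)))) = Add(Rational(-1, 55888), Mul(-1, Mul(3, I, Pow(1429, Rational(1, 2))))) = Add(Rational(-1, 55888), Mul(-3, I, Pow(1429, Rational(1, 2))))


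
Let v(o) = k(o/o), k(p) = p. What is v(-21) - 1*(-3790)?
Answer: 3791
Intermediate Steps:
v(o) = 1 (v(o) = o/o = 1)
v(-21) - 1*(-3790) = 1 - 1*(-3790) = 1 + 3790 = 3791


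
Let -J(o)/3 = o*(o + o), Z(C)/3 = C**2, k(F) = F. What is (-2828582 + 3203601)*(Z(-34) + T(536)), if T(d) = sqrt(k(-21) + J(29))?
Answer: 1300565892 + 1125057*I*sqrt(563) ≈ 1.3006e+9 + 2.6695e+7*I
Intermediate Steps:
Z(C) = 3*C**2
J(o) = -6*o**2 (J(o) = -3*o*(o + o) = -3*o*2*o = -6*o**2)
T(d) = 3*I*sqrt(563) (T(d) = sqrt(-21 - 6*29**2) = sqrt(-21 - 6*841) = sqrt(-21 - 5046) = sqrt(-5067) = 3*I*sqrt(563))
(-2828582 + 3203601)*(Z(-34) + T(536)) = (-2828582 + 3203601)*(3*(-34)**2 + 3*I*sqrt(563)) = 375019*(3*1156 + 3*I*sqrt(563)) = 375019*(3468 + 3*I*sqrt(563)) = 1300565892 + 1125057*I*sqrt(563)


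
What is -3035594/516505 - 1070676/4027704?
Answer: -1064956966963/173360771210 ≈ -6.1430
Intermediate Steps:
-3035594/516505 - 1070676/4027704 = -3035594*1/516505 - 1070676*1/4027704 = -3035594/516505 - 89223/335642 = -1064956966963/173360771210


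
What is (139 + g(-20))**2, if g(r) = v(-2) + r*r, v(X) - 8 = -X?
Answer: 301401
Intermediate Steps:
v(X) = 8 - X
g(r) = 10 + r**2 (g(r) = (8 - 1*(-2)) + r*r = (8 + 2) + r**2 = 10 + r**2)
(139 + g(-20))**2 = (139 + (10 + (-20)**2))**2 = (139 + (10 + 400))**2 = (139 + 410)**2 = 549**2 = 301401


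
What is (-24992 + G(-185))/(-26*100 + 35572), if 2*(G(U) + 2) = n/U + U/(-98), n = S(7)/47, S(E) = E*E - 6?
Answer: -42593670319/56191541840 ≈ -0.75801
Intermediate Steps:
S(E) = -6 + E² (S(E) = E² - 6 = -6 + E²)
n = 43/47 (n = (-6 + 7²)/47 = (-6 + 49)*(1/47) = 43*(1/47) = 43/47 ≈ 0.91489)
G(U) = -2 - U/196 + 43/(94*U) (G(U) = -2 + (43/(47*U) + U/(-98))/2 = -2 + (43/(47*U) + U*(-1/98))/2 = -2 + (43/(47*U) - U/98)/2 = -2 + (-U/98 + 43/(47*U))/2 = -2 + (-U/196 + 43/(94*U)) = -2 - U/196 + 43/(94*U))
(-24992 + G(-185))/(-26*100 + 35572) = (-24992 + (-2 - 1/196*(-185) + (43/94)/(-185)))/(-26*100 + 35572) = (-24992 + (-2 + 185/196 + (43/94)*(-1/185)))/(-2600 + 35572) = (-24992 + (-2 + 185/196 - 43/17390))/32972 = (-24992 - 1804079/1704220)*(1/32972) = -42593670319/1704220*1/32972 = -42593670319/56191541840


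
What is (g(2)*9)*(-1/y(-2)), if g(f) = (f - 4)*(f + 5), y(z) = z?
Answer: -63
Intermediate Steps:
g(f) = (-4 + f)*(5 + f)
(g(2)*9)*(-1/y(-2)) = ((-20 + 2 + 2²)*9)*(-1/(-2)) = ((-20 + 2 + 4)*9)*(-1*(-½)) = -14*9*(½) = -126*½ = -63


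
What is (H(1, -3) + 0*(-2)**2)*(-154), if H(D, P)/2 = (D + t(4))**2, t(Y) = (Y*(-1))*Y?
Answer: -69300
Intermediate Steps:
t(Y) = -Y**2 (t(Y) = (-Y)*Y = -Y**2)
H(D, P) = 2*(-16 + D)**2 (H(D, P) = 2*(D - 1*4**2)**2 = 2*(D - 1*16)**2 = 2*(D - 16)**2 = 2*(-16 + D)**2)
(H(1, -3) + 0*(-2)**2)*(-154) = (2*(-16 + 1)**2 + 0*(-2)**2)*(-154) = (2*(-15)**2 + 0*4)*(-154) = (2*225 + 0)*(-154) = (450 + 0)*(-154) = 450*(-154) = -69300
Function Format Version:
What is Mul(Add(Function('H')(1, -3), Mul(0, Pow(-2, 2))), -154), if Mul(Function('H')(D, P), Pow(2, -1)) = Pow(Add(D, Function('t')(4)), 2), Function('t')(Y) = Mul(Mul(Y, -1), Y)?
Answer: -69300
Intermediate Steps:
Function('t')(Y) = Mul(-1, Pow(Y, 2)) (Function('t')(Y) = Mul(Mul(-1, Y), Y) = Mul(-1, Pow(Y, 2)))
Function('H')(D, P) = Mul(2, Pow(Add(-16, D), 2)) (Function('H')(D, P) = Mul(2, Pow(Add(D, Mul(-1, Pow(4, 2))), 2)) = Mul(2, Pow(Add(D, Mul(-1, 16)), 2)) = Mul(2, Pow(Add(D, -16), 2)) = Mul(2, Pow(Add(-16, D), 2)))
Mul(Add(Function('H')(1, -3), Mul(0, Pow(-2, 2))), -154) = Mul(Add(Mul(2, Pow(Add(-16, 1), 2)), Mul(0, Pow(-2, 2))), -154) = Mul(Add(Mul(2, Pow(-15, 2)), Mul(0, 4)), -154) = Mul(Add(Mul(2, 225), 0), -154) = Mul(Add(450, 0), -154) = Mul(450, -154) = -69300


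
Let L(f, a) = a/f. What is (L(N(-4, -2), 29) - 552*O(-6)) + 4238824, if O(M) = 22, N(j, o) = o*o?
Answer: 16906749/4 ≈ 4.2267e+6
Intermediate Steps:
N(j, o) = o²
(L(N(-4, -2), 29) - 552*O(-6)) + 4238824 = (29/((-2)²) - 552*22) + 4238824 = (29/4 - 12144) + 4238824 = -48547/4 + 4238824 = 16906749/4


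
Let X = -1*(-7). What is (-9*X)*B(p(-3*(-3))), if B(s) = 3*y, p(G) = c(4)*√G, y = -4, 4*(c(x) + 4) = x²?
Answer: 756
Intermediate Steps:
c(x) = -4 + x²/4
p(G) = 0 (p(G) = (-4 + (¼)*4²)*√G = (-4 + (¼)*16)*√G = (-4 + 4)*√G = 0*√G = 0)
X = 7
B(s) = -12 (B(s) = 3*(-4) = -12)
(-9*X)*B(p(-3*(-3))) = -9*7*(-12) = -63*(-12) = 756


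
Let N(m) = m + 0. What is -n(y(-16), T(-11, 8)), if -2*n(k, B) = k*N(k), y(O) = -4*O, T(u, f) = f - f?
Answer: 2048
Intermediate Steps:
N(m) = m
T(u, f) = 0
n(k, B) = -k**2/2 (n(k, B) = -k*k/2 = -k**2/2)
-n(y(-16), T(-11, 8)) = -(-1)*(-4*(-16))**2/2 = -(-1)*64**2/2 = -(-1)*4096/2 = -1*(-2048) = 2048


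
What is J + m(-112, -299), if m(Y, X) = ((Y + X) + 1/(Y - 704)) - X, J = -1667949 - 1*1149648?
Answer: -2299250545/816 ≈ -2.8177e+6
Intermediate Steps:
J = -2817597 (J = -1667949 - 1149648 = -2817597)
m(Y, X) = Y + 1/(-704 + Y) (m(Y, X) = ((X + Y) + 1/(-704 + Y)) - X = (X + Y + 1/(-704 + Y)) - X = Y + 1/(-704 + Y))
J + m(-112, -299) = -2817597 + (1 + (-112)**2 - 704*(-112))/(-704 - 112) = -2817597 + (1 + 12544 + 78848)/(-816) = -2817597 - 1/816*91393 = -2817597 - 91393/816 = -2299250545/816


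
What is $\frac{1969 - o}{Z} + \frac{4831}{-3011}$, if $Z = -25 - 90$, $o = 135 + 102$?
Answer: $- \frac{5770617}{346265} \approx -16.665$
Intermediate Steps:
$o = 237$
$Z = -115$ ($Z = -25 - 90 = -115$)
$\frac{1969 - o}{Z} + \frac{4831}{-3011} = \frac{1969 - 237}{-115} + \frac{4831}{-3011} = \left(1969 - 237\right) \left(- \frac{1}{115}\right) + 4831 \left(- \frac{1}{3011}\right) = 1732 \left(- \frac{1}{115}\right) - \frac{4831}{3011} = - \frac{1732}{115} - \frac{4831}{3011} = - \frac{5770617}{346265}$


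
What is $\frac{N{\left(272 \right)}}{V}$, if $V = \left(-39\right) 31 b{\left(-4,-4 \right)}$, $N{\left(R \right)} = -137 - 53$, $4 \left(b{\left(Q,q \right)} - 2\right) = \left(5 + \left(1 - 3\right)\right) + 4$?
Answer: $\frac{152}{3627} \approx 0.041908$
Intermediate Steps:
$b{\left(Q,q \right)} = \frac{15}{4}$ ($b{\left(Q,q \right)} = 2 + \frac{\left(5 + \left(1 - 3\right)\right) + 4}{4} = 2 + \frac{\left(5 - 2\right) + 4}{4} = 2 + \frac{3 + 4}{4} = 2 + \frac{1}{4} \cdot 7 = 2 + \frac{7}{4} = \frac{15}{4}$)
$N{\left(R \right)} = -190$ ($N{\left(R \right)} = -137 - 53 = -190$)
$V = - \frac{18135}{4}$ ($V = \left(-39\right) 31 \cdot \frac{15}{4} = \left(-1209\right) \frac{15}{4} = - \frac{18135}{4} \approx -4533.8$)
$\frac{N{\left(272 \right)}}{V} = - \frac{190}{- \frac{18135}{4}} = \left(-190\right) \left(- \frac{4}{18135}\right) = \frac{152}{3627}$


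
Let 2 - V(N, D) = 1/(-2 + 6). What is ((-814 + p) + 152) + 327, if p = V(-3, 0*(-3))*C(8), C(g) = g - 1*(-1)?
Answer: -1277/4 ≈ -319.25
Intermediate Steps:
V(N, D) = 7/4 (V(N, D) = 2 - 1/(-2 + 6) = 2 - 1/4 = 2 - 1*¼ = 2 - ¼ = 7/4)
C(g) = 1 + g (C(g) = g + 1 = 1 + g)
p = 63/4 (p = 7*(1 + 8)/4 = (7/4)*9 = 63/4 ≈ 15.750)
((-814 + p) + 152) + 327 = ((-814 + 63/4) + 152) + 327 = (-3193/4 + 152) + 327 = -2585/4 + 327 = -1277/4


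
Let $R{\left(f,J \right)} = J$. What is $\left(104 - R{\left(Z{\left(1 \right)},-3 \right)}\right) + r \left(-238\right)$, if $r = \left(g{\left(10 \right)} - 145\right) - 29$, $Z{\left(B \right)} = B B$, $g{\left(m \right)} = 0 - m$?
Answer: $43899$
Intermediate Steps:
$g{\left(m \right)} = - m$
$Z{\left(B \right)} = B^{2}$
$r = -184$ ($r = \left(\left(-1\right) 10 - 145\right) - 29 = \left(-10 - 145\right) - 29 = -155 - 29 = -184$)
$\left(104 - R{\left(Z{\left(1 \right)},-3 \right)}\right) + r \left(-238\right) = \left(104 - -3\right) - -43792 = \left(104 + 3\right) + 43792 = 107 + 43792 = 43899$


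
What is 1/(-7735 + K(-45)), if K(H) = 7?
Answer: -1/7728 ≈ -0.00012940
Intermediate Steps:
1/(-7735 + K(-45)) = 1/(-7735 + 7) = 1/(-7728) = -1/7728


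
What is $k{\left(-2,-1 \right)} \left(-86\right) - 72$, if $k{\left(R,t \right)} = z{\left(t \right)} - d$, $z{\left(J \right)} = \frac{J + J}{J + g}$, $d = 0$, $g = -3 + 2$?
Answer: $-158$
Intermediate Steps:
$g = -1$
$z{\left(J \right)} = \frac{2 J}{-1 + J}$ ($z{\left(J \right)} = \frac{J + J}{J - 1} = \frac{2 J}{-1 + J}$)
$k{\left(R,t \right)} = \frac{2 t}{-1 + t}$ ($k{\left(R,t \right)} = \frac{2 t}{-1 + t} - 0 = \frac{2 t}{-1 + t} + 0 = \frac{2 t}{-1 + t}$)
$k{\left(-2,-1 \right)} \left(-86\right) - 72 = 2 \left(-1\right) \frac{1}{-1 - 1} \left(-86\right) - 72 = 2 \left(-1\right) \frac{1}{-2} \left(-86\right) - 72 = 2 \left(-1\right) \left(- \frac{1}{2}\right) \left(-86\right) - 72 = 1 \left(-86\right) - 72 = -86 - 72 = -158$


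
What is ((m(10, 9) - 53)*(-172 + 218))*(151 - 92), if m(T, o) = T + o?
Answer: -92276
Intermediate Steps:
((m(10, 9) - 53)*(-172 + 218))*(151 - 92) = (((10 + 9) - 53)*(-172 + 218))*(151 - 92) = ((19 - 53)*46)*59 = -34*46*59 = -1564*59 = -92276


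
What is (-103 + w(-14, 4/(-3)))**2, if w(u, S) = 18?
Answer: 7225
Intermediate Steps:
(-103 + w(-14, 4/(-3)))**2 = (-103 + 18)**2 = (-85)**2 = 7225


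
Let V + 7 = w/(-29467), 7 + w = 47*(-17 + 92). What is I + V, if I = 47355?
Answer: 1395199998/29467 ≈ 47348.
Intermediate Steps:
w = 3518 (w = -7 + 47*(-17 + 92) = -7 + 47*75 = -7 + 3525 = 3518)
V = -209787/29467 (V = -7 + 3518/(-29467) = -7 + 3518*(-1/29467) = -7 - 3518/29467 = -209787/29467 ≈ -7.1194)
I + V = 47355 - 209787/29467 = 1395199998/29467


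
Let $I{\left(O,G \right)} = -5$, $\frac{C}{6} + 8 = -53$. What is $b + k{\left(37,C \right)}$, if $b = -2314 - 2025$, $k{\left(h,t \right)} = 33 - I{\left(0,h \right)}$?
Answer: $-4301$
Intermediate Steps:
$C = -366$ ($C = -48 + 6 \left(-53\right) = -48 - 318 = -366$)
$k{\left(h,t \right)} = 38$ ($k{\left(h,t \right)} = 33 - -5 = 33 + 5 = 38$)
$b = -4339$ ($b = -2314 - 2025 = -4339$)
$b + k{\left(37,C \right)} = -4339 + 38 = -4301$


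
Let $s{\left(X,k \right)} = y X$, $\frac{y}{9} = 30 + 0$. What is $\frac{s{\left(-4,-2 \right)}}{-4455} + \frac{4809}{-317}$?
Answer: $- \frac{156161}{10461} \approx -14.928$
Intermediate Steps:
$y = 270$ ($y = 9 \left(30 + 0\right) = 9 \cdot 30 = 270$)
$s{\left(X,k \right)} = 270 X$
$\frac{s{\left(-4,-2 \right)}}{-4455} + \frac{4809}{-317} = \frac{270 \left(-4\right)}{-4455} + \frac{4809}{-317} = \left(-1080\right) \left(- \frac{1}{4455}\right) + 4809 \left(- \frac{1}{317}\right) = \frac{8}{33} - \frac{4809}{317} = - \frac{156161}{10461}$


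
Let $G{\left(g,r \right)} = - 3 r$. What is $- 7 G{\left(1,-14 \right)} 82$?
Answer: $-24108$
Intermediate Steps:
$- 7 G{\left(1,-14 \right)} 82 = - 7 \left(\left(-3\right) \left(-14\right)\right) 82 = \left(-7\right) 42 \cdot 82 = \left(-294\right) 82 = -24108$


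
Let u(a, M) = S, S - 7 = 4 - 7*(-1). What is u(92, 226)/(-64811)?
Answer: -18/64811 ≈ -0.00027773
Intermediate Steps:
S = 18 (S = 7 + (4 - 7*(-1)) = 7 + (4 + 7) = 7 + 11 = 18)
u(a, M) = 18
u(92, 226)/(-64811) = 18/(-64811) = 18*(-1/64811) = -18/64811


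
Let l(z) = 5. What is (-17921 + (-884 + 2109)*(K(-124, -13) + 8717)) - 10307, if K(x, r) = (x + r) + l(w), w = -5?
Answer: 10488397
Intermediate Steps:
K(x, r) = 5 + r + x (K(x, r) = (x + r) + 5 = (r + x) + 5 = 5 + r + x)
(-17921 + (-884 + 2109)*(K(-124, -13) + 8717)) - 10307 = (-17921 + (-884 + 2109)*((5 - 13 - 124) + 8717)) - 10307 = (-17921 + 1225*(-132 + 8717)) - 10307 = (-17921 + 1225*8585) - 10307 = (-17921 + 10516625) - 10307 = 10498704 - 10307 = 10488397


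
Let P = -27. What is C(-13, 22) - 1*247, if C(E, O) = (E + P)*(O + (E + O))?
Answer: -1487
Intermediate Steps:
C(E, O) = (-27 + E)*(E + 2*O) (C(E, O) = (E - 27)*(O + (E + O)) = (-27 + E)*(E + 2*O))
C(-13, 22) - 1*247 = ((-13)² - 54*22 - 27*(-13) + 2*(-13)*22) - 1*247 = (169 - 1188 + 351 - 572) - 247 = -1240 - 247 = -1487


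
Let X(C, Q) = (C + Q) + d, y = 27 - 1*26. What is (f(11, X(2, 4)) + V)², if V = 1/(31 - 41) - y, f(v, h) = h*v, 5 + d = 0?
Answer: 9801/100 ≈ 98.010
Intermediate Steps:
d = -5 (d = -5 + 0 = -5)
y = 1 (y = 27 - 26 = 1)
X(C, Q) = -5 + C + Q (X(C, Q) = (C + Q) - 5 = -5 + C + Q)
V = -11/10 (V = 1/(31 - 41) - 1*1 = 1/(-10) - 1 = -⅒ - 1 = -11/10 ≈ -1.1000)
(f(11, X(2, 4)) + V)² = ((-5 + 2 + 4)*11 - 11/10)² = (1*11 - 11/10)² = (11 - 11/10)² = (99/10)² = 9801/100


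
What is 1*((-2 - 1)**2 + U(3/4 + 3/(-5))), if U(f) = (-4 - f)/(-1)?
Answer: 263/20 ≈ 13.150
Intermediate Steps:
U(f) = 4 + f (U(f) = (-4 - f)*(-1) = 4 + f)
1*((-2 - 1)**2 + U(3/4 + 3/(-5))) = 1*((-2 - 1)**2 + (4 + (3/4 + 3/(-5)))) = 1*((-3)**2 + (4 + (3*(1/4) + 3*(-1/5)))) = 1*(9 + (4 + (3/4 - 3/5))) = 1*(9 + (4 + 3/20)) = 1*(9 + 83/20) = 1*(263/20) = 263/20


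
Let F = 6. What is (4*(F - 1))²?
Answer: 400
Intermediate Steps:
(4*(F - 1))² = (4*(6 - 1))² = (4*5)² = 20² = 400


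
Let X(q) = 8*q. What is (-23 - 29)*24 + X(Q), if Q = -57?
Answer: -1704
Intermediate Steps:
(-23 - 29)*24 + X(Q) = (-23 - 29)*24 + 8*(-57) = -52*24 - 456 = -1248 - 456 = -1704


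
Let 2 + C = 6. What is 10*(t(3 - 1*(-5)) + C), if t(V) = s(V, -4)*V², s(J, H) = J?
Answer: 5160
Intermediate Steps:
C = 4 (C = -2 + 6 = 4)
t(V) = V³ (t(V) = V*V² = V³)
10*(t(3 - 1*(-5)) + C) = 10*((3 - 1*(-5))³ + 4) = 10*((3 + 5)³ + 4) = 10*(8³ + 4) = 10*(512 + 4) = 10*516 = 5160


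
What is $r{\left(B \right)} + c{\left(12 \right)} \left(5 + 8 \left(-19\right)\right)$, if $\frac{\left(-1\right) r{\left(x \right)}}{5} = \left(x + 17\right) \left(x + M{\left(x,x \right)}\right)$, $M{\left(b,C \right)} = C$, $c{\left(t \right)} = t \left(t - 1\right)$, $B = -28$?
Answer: $-22484$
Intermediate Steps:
$c{\left(t \right)} = t \left(-1 + t\right)$
$r{\left(x \right)} = - 10 x \left(17 + x\right)$ ($r{\left(x \right)} = - 5 \left(x + 17\right) \left(x + x\right) = - 5 \left(17 + x\right) 2 x = - 5 \cdot 2 x \left(17 + x\right) = - 10 x \left(17 + x\right)$)
$r{\left(B \right)} + c{\left(12 \right)} \left(5 + 8 \left(-19\right)\right) = 10 \left(-28\right) \left(-17 - -28\right) + 12 \left(-1 + 12\right) \left(5 + 8 \left(-19\right)\right) = 10 \left(-28\right) \left(-17 + 28\right) + 12 \cdot 11 \left(5 - 152\right) = 10 \left(-28\right) 11 + 132 \left(-147\right) = -3080 - 19404 = -22484$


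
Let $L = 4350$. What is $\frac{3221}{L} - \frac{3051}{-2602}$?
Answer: $\frac{5413223}{2829675} \approx 1.913$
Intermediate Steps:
$\frac{3221}{L} - \frac{3051}{-2602} = \frac{3221}{4350} - \frac{3051}{-2602} = 3221 \cdot \frac{1}{4350} - - \frac{3051}{2602} = \frac{3221}{4350} + \frac{3051}{2602} = \frac{5413223}{2829675}$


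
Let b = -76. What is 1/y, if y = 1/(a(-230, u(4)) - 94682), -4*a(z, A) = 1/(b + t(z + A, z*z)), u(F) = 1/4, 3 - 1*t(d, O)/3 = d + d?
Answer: -496701773/5246 ≈ -94682.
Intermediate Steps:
t(d, O) = 9 - 6*d (t(d, O) = 9 - 3*(d + d) = 9 - 6*d)
u(F) = 1/4
a(z, A) = -1/(4*(-67 - 6*A - 6*z)) (a(z, A) = -1/(4*(-76 + (9 - 6*(z + A)))) = -1/(4*(-76 + (9 - 6*(A + z)))) = -1/(4*(-76 + (9 + (-6*A - 6*z)))) = -1/(4*(-76 + (9 - 6*A - 6*z))) = -1/(4*(-67 - 6*A - 6*z)))
y = -5246/496701773 (y = 1/(1/(4*(67 + 6*(1/4) + 6*(-230))) - 94682) = 1/(1/(4*(67 + 3/2 - 1380)) - 94682) = 1/(1/(4*(-2623/2)) - 94682) = 1/((1/4)*(-2/2623) - 94682) = 1/(-1/5246 - 94682) = 1/(-496701773/5246) = -5246/496701773 ≈ -1.0562e-5)
1/y = 1/(-5246/496701773) = -496701773/5246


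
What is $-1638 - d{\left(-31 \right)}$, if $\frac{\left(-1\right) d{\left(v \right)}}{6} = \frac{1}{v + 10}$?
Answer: $- \frac{11468}{7} \approx -1638.3$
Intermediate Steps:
$d{\left(v \right)} = - \frac{6}{10 + v}$ ($d{\left(v \right)} = - \frac{6}{v + 10} = - \frac{6}{10 + v}$)
$-1638 - d{\left(-31 \right)} = -1638 - - \frac{6}{10 - 31} = -1638 - - \frac{6}{-21} = -1638 - \left(-6\right) \left(- \frac{1}{21}\right) = -1638 - \frac{2}{7} = - \frac{11468}{7}$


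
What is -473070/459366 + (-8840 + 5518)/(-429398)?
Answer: -16800774834/16437570139 ≈ -1.0221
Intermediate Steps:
-473070/459366 + (-8840 + 5518)/(-429398) = -473070*1/459366 - 3322*(-1/429398) = -78845/76561 + 1661/214699 = -16800774834/16437570139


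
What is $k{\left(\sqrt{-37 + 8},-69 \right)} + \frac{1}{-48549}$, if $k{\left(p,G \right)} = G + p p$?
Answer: $- \frac{4757803}{48549} \approx -98.0$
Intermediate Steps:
$k{\left(p,G \right)} = G + p^{2}$
$k{\left(\sqrt{-37 + 8},-69 \right)} + \frac{1}{-48549} = \left(-69 + \left(\sqrt{-37 + 8}\right)^{2}\right) + \frac{1}{-48549} = \left(-69 + \left(\sqrt{-29}\right)^{2}\right) - \frac{1}{48549} = \left(-69 + \left(i \sqrt{29}\right)^{2}\right) - \frac{1}{48549} = \left(-69 - 29\right) - \frac{1}{48549} = -98 - \frac{1}{48549} = - \frac{4757803}{48549}$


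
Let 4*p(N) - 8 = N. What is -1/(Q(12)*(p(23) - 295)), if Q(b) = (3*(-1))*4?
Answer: -1/3447 ≈ -0.00029011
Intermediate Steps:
Q(b) = -12 (Q(b) = -3*4 = -12)
p(N) = 2 + N/4
-1/(Q(12)*(p(23) - 295)) = -1/((-12*((2 + (¼)*23) - 295))) = -1/((-12*((2 + 23/4) - 295))) = -1/((-12*(31/4 - 295))) = -1/((-12*(-1149/4))) = -1/3447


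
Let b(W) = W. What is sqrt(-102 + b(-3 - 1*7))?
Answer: 4*I*sqrt(7) ≈ 10.583*I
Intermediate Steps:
sqrt(-102 + b(-3 - 1*7)) = sqrt(-102 + (-3 - 1*7)) = sqrt(-102 + (-3 - 7)) = sqrt(-102 - 10) = sqrt(-112) = 4*I*sqrt(7)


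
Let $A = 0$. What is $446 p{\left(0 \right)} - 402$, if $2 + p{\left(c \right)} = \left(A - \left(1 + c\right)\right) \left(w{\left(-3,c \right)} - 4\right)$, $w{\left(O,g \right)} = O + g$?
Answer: $1828$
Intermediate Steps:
$p{\left(c \right)} = -2 + \left(-1 - c\right) \left(-7 + c\right)$ ($p{\left(c \right)} = -2 + \left(0 - \left(1 + c\right)\right) \left(\left(-3 + c\right) - 4\right) = -2 + \left(-1 - c\right) \left(-7 + c\right)$)
$446 p{\left(0 \right)} - 402 = 446 \left(5 - 0^{2} + 6 \cdot 0\right) - 402 = 446 \left(5 - 0 + 0\right) - 402 = 446 \left(5 + 0 + 0\right) - 402 = 446 \cdot 5 - 402 = 2230 - 402 = 1828$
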